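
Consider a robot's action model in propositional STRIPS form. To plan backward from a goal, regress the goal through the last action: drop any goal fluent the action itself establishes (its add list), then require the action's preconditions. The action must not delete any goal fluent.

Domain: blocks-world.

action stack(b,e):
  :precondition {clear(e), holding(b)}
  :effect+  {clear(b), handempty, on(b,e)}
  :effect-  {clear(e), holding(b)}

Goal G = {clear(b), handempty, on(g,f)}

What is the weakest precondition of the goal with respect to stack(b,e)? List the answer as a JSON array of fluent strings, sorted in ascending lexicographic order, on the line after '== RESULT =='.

Compute (G \ add) ∪ pre:
  G ∩ del = {}  (empty — regression defined)
  G \ add = {clear(b), handempty, on(g,f)} \ {clear(b), handempty, on(b,e)} = {on(g,f)}
  ∪ pre   = {on(g,f)} ∪ {clear(e), holding(b)}
          = {clear(e), holding(b), on(g,f)}

== RESULT ==
["clear(e)", "holding(b)", "on(g,f)"]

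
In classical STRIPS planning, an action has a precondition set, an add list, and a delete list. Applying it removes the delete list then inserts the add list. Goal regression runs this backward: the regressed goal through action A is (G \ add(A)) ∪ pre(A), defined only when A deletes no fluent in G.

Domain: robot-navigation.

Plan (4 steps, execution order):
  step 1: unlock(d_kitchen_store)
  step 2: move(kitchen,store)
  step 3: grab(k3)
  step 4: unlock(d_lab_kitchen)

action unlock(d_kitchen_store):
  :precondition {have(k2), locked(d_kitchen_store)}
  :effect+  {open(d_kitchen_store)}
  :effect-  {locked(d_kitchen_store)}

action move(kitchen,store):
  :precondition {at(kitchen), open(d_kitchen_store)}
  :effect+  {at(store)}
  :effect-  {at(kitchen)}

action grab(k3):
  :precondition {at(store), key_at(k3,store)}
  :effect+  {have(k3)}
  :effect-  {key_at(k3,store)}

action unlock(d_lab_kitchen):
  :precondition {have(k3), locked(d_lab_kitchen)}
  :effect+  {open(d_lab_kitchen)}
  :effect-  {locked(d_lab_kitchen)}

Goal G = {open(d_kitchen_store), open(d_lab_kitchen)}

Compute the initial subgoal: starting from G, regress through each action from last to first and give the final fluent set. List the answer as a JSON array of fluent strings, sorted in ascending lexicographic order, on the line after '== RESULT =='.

Regress step by step:
  through step 4 (unlock(d_lab_kitchen)): drop {open(d_lab_kitchen)}, keep {open(d_kitchen_store)}, require {have(k3), locked(d_lab_kitchen)}
    → {have(k3), locked(d_lab_kitchen), open(d_kitchen_store)}
  through step 3 (grab(k3)): drop {have(k3)}, keep {locked(d_lab_kitchen), open(d_kitchen_store)}, require {at(store), key_at(k3,store)}
    → {at(store), key_at(k3,store), locked(d_lab_kitchen), open(d_kitchen_store)}
  through step 2 (move(kitchen,store)): drop {at(store)}, keep {key_at(k3,store), locked(d_lab_kitchen), open(d_kitchen_store)}, require {at(kitchen), open(d_kitchen_store)}
    → {at(kitchen), key_at(k3,store), locked(d_lab_kitchen), open(d_kitchen_store)}
  through step 1 (unlock(d_kitchen_store)): drop {open(d_kitchen_store)}, keep {at(kitchen), key_at(k3,store), locked(d_lab_kitchen)}, require {have(k2), locked(d_kitchen_store)}
    → {at(kitchen), have(k2), key_at(k3,store), locked(d_kitchen_store), locked(d_lab_kitchen)}

== RESULT ==
["at(kitchen)", "have(k2)", "key_at(k3,store)", "locked(d_kitchen_store)", "locked(d_lab_kitchen)"]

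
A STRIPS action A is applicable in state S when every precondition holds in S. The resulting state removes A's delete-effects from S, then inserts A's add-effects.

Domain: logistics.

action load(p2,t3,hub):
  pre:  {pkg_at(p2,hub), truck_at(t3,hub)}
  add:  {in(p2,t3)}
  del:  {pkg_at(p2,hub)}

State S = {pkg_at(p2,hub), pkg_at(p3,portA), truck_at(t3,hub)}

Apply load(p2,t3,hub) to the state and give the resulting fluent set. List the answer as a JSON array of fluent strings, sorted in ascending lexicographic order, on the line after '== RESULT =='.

Compute (S \ del) ∪ add:
  pre ⊆ S: {pkg_at(p2,hub), truck_at(t3,hub)} ⊆ S  — applicable
  S \ del = {pkg_at(p3,portA), truck_at(t3,hub)}
  ∪ add   = {in(p2,t3), pkg_at(p3,portA), truck_at(t3,hub)}

== RESULT ==
["in(p2,t3)", "pkg_at(p3,portA)", "truck_at(t3,hub)"]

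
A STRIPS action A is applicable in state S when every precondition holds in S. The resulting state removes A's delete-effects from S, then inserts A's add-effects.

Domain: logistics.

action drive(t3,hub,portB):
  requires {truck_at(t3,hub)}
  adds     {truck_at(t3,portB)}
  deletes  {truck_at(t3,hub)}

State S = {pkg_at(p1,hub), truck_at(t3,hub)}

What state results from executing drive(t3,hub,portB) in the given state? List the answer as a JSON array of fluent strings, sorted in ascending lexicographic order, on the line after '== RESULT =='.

Progress:
  pre ⊆ S: {truck_at(t3,hub)} ⊆ S  — applicable
  S \ del = {pkg_at(p1,hub)}
  ∪ add   = {pkg_at(p1,hub), truck_at(t3,portB)}

== RESULT ==
["pkg_at(p1,hub)", "truck_at(t3,portB)"]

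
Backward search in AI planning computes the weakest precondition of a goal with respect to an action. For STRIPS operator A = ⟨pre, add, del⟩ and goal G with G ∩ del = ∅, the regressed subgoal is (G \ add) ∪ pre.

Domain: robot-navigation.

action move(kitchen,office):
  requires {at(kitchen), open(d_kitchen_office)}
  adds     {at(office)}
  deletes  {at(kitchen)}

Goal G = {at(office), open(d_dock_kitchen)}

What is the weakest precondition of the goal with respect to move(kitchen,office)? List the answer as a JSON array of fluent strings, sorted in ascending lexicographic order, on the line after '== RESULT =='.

Compute (G \ add) ∪ pre:
  G ∩ del = {}  (empty — regression defined)
  G \ add = {at(office), open(d_dock_kitchen)} \ {at(office)} = {open(d_dock_kitchen)}
  ∪ pre   = {open(d_dock_kitchen)} ∪ {at(kitchen), open(d_kitchen_office)}
          = {at(kitchen), open(d_dock_kitchen), open(d_kitchen_office)}

== RESULT ==
["at(kitchen)", "open(d_dock_kitchen)", "open(d_kitchen_office)"]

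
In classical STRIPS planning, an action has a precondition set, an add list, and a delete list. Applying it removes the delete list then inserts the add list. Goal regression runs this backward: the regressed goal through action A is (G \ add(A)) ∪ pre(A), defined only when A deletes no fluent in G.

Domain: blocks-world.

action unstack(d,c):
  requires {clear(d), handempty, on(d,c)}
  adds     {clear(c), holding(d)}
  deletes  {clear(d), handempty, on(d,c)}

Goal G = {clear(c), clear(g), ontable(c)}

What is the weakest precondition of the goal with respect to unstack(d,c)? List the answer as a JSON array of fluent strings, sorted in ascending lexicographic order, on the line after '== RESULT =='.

Regress:
  G ∩ del = {}  (empty — regression defined)
  G \ add = {clear(c), clear(g), ontable(c)} \ {clear(c), holding(d)} = {clear(g), ontable(c)}
  ∪ pre   = {clear(g), ontable(c)} ∪ {clear(d), handempty, on(d,c)}
          = {clear(d), clear(g), handempty, on(d,c), ontable(c)}

== RESULT ==
["clear(d)", "clear(g)", "handempty", "on(d,c)", "ontable(c)"]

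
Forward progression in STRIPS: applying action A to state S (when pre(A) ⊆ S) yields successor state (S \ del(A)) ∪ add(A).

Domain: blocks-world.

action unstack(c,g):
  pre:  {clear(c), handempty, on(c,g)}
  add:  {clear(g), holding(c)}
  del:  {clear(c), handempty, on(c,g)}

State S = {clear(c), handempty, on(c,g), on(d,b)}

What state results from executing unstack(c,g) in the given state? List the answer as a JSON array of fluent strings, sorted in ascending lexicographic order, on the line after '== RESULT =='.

Progress:
  pre ⊆ S: {clear(c), handempty, on(c,g)} ⊆ S  — applicable
  S \ del = {on(d,b)}
  ∪ add   = {clear(g), holding(c), on(d,b)}

== RESULT ==
["clear(g)", "holding(c)", "on(d,b)"]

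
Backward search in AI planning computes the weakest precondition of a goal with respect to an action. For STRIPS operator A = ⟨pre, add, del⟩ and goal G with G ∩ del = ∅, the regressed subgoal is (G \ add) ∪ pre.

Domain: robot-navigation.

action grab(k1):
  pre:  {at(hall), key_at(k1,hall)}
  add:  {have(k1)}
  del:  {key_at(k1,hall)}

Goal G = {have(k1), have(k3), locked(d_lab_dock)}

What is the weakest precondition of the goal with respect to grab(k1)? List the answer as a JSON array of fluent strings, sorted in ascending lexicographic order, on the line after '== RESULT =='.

Compute (G \ add) ∪ pre:
  G ∩ del = {}  (empty — regression defined)
  G \ add = {have(k1), have(k3), locked(d_lab_dock)} \ {have(k1)} = {have(k3), locked(d_lab_dock)}
  ∪ pre   = {have(k3), locked(d_lab_dock)} ∪ {at(hall), key_at(k1,hall)}
          = {at(hall), have(k3), key_at(k1,hall), locked(d_lab_dock)}

== RESULT ==
["at(hall)", "have(k3)", "key_at(k1,hall)", "locked(d_lab_dock)"]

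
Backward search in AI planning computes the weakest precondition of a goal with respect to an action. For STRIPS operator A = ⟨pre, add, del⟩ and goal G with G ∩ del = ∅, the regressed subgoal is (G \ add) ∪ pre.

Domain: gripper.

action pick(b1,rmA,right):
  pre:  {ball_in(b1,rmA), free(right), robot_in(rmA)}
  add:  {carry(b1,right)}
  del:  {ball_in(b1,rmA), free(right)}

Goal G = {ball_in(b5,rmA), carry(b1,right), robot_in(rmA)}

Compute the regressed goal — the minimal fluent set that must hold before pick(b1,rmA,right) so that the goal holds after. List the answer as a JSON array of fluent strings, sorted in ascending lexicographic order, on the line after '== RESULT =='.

Regress:
  G ∩ del = {}  (empty — regression defined)
  G \ add = {ball_in(b5,rmA), carry(b1,right), robot_in(rmA)} \ {carry(b1,right)} = {ball_in(b5,rmA), robot_in(rmA)}
  ∪ pre   = {ball_in(b5,rmA), robot_in(rmA)} ∪ {ball_in(b1,rmA), free(right), robot_in(rmA)}
          = {ball_in(b1,rmA), ball_in(b5,rmA), free(right), robot_in(rmA)}

== RESULT ==
["ball_in(b1,rmA)", "ball_in(b5,rmA)", "free(right)", "robot_in(rmA)"]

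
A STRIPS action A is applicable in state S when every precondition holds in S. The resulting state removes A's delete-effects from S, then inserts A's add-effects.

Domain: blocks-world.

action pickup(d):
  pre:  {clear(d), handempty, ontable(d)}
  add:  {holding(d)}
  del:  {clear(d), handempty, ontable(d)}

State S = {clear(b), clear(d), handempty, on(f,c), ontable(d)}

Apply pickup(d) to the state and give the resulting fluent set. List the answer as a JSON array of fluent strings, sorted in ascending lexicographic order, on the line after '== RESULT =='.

Progress:
  pre ⊆ S: {clear(d), handempty, ontable(d)} ⊆ S  — applicable
  S \ del = {clear(b), on(f,c)}
  ∪ add   = {clear(b), holding(d), on(f,c)}

== RESULT ==
["clear(b)", "holding(d)", "on(f,c)"]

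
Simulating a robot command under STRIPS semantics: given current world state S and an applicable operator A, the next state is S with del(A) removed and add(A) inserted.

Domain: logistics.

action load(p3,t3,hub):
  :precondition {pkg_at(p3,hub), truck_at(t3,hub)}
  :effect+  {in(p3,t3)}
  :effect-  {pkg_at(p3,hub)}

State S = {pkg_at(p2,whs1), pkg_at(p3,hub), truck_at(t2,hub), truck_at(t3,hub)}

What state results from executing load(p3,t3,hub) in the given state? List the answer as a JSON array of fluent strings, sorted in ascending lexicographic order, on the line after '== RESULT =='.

Progress:
  pre ⊆ S: {pkg_at(p3,hub), truck_at(t3,hub)} ⊆ S  — applicable
  S \ del = {pkg_at(p2,whs1), truck_at(t2,hub), truck_at(t3,hub)}
  ∪ add   = {in(p3,t3), pkg_at(p2,whs1), truck_at(t2,hub), truck_at(t3,hub)}

== RESULT ==
["in(p3,t3)", "pkg_at(p2,whs1)", "truck_at(t2,hub)", "truck_at(t3,hub)"]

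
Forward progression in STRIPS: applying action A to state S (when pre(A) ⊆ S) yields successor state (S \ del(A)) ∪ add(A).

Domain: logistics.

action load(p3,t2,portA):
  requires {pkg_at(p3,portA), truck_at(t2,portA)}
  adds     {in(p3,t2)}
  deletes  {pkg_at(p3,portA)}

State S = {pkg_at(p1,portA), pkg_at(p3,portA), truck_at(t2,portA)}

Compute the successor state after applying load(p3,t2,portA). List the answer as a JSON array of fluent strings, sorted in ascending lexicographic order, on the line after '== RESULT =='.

Compute (S \ del) ∪ add:
  pre ⊆ S: {pkg_at(p3,portA), truck_at(t2,portA)} ⊆ S  — applicable
  S \ del = {pkg_at(p1,portA), truck_at(t2,portA)}
  ∪ add   = {in(p3,t2), pkg_at(p1,portA), truck_at(t2,portA)}

== RESULT ==
["in(p3,t2)", "pkg_at(p1,portA)", "truck_at(t2,portA)"]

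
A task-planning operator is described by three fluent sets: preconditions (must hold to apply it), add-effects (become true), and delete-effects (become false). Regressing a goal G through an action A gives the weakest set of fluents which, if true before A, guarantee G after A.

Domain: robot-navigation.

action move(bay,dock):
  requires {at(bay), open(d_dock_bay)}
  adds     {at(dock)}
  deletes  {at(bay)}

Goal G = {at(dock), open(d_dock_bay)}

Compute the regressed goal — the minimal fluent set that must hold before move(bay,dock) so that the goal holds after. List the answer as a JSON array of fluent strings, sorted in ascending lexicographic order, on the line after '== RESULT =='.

Compute (G \ add) ∪ pre:
  G ∩ del = {}  (empty — regression defined)
  G \ add = {at(dock), open(d_dock_bay)} \ {at(dock)} = {open(d_dock_bay)}
  ∪ pre   = {open(d_dock_bay)} ∪ {at(bay), open(d_dock_bay)}
          = {at(bay), open(d_dock_bay)}

== RESULT ==
["at(bay)", "open(d_dock_bay)"]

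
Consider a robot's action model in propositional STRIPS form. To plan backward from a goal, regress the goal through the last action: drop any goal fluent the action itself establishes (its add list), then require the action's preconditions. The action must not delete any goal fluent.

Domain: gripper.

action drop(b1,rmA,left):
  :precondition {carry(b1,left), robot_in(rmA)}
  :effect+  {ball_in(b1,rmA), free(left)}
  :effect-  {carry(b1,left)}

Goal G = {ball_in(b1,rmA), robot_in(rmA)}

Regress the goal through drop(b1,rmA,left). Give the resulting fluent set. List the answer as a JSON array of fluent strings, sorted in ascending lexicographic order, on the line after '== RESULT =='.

Regress:
  G ∩ del = {}  (empty — regression defined)
  G \ add = {ball_in(b1,rmA), robot_in(rmA)} \ {ball_in(b1,rmA), free(left)} = {robot_in(rmA)}
  ∪ pre   = {robot_in(rmA)} ∪ {carry(b1,left), robot_in(rmA)}
          = {carry(b1,left), robot_in(rmA)}

== RESULT ==
["carry(b1,left)", "robot_in(rmA)"]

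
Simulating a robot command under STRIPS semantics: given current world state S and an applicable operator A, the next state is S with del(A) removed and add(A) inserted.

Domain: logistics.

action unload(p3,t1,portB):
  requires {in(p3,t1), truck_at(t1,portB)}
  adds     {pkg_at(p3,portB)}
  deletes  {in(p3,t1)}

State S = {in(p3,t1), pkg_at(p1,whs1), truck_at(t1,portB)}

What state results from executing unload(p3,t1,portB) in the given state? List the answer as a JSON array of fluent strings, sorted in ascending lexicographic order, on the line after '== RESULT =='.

Progress:
  pre ⊆ S: {in(p3,t1), truck_at(t1,portB)} ⊆ S  — applicable
  S \ del = {pkg_at(p1,whs1), truck_at(t1,portB)}
  ∪ add   = {pkg_at(p1,whs1), pkg_at(p3,portB), truck_at(t1,portB)}

== RESULT ==
["pkg_at(p1,whs1)", "pkg_at(p3,portB)", "truck_at(t1,portB)"]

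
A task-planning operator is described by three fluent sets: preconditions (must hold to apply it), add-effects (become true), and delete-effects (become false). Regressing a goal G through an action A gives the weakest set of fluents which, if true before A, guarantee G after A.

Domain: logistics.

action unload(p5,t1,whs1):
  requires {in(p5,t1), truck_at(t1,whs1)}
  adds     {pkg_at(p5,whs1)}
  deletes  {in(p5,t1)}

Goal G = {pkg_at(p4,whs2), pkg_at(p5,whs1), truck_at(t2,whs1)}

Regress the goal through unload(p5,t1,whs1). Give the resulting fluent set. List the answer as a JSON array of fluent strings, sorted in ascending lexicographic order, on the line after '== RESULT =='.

Regress:
  G ∩ del = {}  (empty — regression defined)
  G \ add = {pkg_at(p4,whs2), pkg_at(p5,whs1), truck_at(t2,whs1)} \ {pkg_at(p5,whs1)} = {pkg_at(p4,whs2), truck_at(t2,whs1)}
  ∪ pre   = {pkg_at(p4,whs2), truck_at(t2,whs1)} ∪ {in(p5,t1), truck_at(t1,whs1)}
          = {in(p5,t1), pkg_at(p4,whs2), truck_at(t1,whs1), truck_at(t2,whs1)}

== RESULT ==
["in(p5,t1)", "pkg_at(p4,whs2)", "truck_at(t1,whs1)", "truck_at(t2,whs1)"]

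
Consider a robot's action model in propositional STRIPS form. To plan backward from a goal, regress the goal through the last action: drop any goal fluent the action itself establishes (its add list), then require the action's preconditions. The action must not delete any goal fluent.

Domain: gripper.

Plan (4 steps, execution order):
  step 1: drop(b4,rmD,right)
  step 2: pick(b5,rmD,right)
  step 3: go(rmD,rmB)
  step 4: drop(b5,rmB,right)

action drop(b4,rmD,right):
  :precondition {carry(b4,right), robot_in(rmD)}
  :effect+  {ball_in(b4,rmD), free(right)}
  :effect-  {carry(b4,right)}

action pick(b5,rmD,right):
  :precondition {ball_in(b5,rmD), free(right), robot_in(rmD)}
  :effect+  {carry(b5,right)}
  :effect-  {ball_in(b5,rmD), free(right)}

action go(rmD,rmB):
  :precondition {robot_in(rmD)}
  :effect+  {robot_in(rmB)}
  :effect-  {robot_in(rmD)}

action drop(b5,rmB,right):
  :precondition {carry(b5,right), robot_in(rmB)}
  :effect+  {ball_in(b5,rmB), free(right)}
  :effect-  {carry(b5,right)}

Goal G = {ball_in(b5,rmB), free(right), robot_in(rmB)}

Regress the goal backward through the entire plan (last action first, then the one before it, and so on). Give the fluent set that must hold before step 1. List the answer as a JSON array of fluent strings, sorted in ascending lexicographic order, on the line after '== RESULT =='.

Work backward from the goal:
  through step 4 (drop(b5,rmB,right)): drop {ball_in(b5,rmB), free(right)}, keep {robot_in(rmB)}, require {carry(b5,right), robot_in(rmB)}
    → {carry(b5,right), robot_in(rmB)}
  through step 3 (go(rmD,rmB)): drop {robot_in(rmB)}, keep {carry(b5,right)}, require {robot_in(rmD)}
    → {carry(b5,right), robot_in(rmD)}
  through step 2 (pick(b5,rmD,right)): drop {carry(b5,right)}, keep {robot_in(rmD)}, require {ball_in(b5,rmD), free(right), robot_in(rmD)}
    → {ball_in(b5,rmD), free(right), robot_in(rmD)}
  through step 1 (drop(b4,rmD,right)): drop {free(right)}, keep {ball_in(b5,rmD), robot_in(rmD)}, require {carry(b4,right), robot_in(rmD)}
    → {ball_in(b5,rmD), carry(b4,right), robot_in(rmD)}

== RESULT ==
["ball_in(b5,rmD)", "carry(b4,right)", "robot_in(rmD)"]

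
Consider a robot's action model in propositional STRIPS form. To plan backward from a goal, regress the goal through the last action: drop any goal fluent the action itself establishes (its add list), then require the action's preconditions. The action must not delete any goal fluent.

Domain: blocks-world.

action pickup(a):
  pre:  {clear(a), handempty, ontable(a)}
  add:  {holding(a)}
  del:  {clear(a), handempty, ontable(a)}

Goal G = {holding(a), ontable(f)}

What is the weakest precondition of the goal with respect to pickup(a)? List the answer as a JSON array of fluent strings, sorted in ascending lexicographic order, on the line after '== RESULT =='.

Regress:
  G ∩ del = {}  (empty — regression defined)
  G \ add = {holding(a), ontable(f)} \ {holding(a)} = {ontable(f)}
  ∪ pre   = {ontable(f)} ∪ {clear(a), handempty, ontable(a)}
          = {clear(a), handempty, ontable(a), ontable(f)}

== RESULT ==
["clear(a)", "handempty", "ontable(a)", "ontable(f)"]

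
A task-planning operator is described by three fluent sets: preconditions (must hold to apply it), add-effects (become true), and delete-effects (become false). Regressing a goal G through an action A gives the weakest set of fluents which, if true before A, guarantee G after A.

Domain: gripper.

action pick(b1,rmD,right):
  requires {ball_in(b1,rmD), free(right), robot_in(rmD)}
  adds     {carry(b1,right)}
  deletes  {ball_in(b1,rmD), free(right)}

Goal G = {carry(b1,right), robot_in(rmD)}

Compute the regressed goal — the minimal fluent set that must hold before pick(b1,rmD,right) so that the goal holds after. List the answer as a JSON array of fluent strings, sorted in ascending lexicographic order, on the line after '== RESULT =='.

Regress:
  G ∩ del = {}  (empty — regression defined)
  G \ add = {carry(b1,right), robot_in(rmD)} \ {carry(b1,right)} = {robot_in(rmD)}
  ∪ pre   = {robot_in(rmD)} ∪ {ball_in(b1,rmD), free(right), robot_in(rmD)}
          = {ball_in(b1,rmD), free(right), robot_in(rmD)}

== RESULT ==
["ball_in(b1,rmD)", "free(right)", "robot_in(rmD)"]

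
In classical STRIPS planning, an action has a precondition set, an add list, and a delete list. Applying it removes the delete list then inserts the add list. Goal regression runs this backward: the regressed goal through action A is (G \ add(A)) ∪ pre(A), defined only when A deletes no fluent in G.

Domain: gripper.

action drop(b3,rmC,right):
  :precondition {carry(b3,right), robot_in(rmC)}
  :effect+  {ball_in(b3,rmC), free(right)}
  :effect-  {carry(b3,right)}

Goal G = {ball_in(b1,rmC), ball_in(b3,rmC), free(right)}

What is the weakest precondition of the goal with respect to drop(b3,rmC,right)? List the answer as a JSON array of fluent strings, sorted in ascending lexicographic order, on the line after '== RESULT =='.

Compute (G \ add) ∪ pre:
  G ∩ del = {}  (empty — regression defined)
  G \ add = {ball_in(b1,rmC), ball_in(b3,rmC), free(right)} \ {ball_in(b3,rmC), free(right)} = {ball_in(b1,rmC)}
  ∪ pre   = {ball_in(b1,rmC)} ∪ {carry(b3,right), robot_in(rmC)}
          = {ball_in(b1,rmC), carry(b3,right), robot_in(rmC)}

== RESULT ==
["ball_in(b1,rmC)", "carry(b3,right)", "robot_in(rmC)"]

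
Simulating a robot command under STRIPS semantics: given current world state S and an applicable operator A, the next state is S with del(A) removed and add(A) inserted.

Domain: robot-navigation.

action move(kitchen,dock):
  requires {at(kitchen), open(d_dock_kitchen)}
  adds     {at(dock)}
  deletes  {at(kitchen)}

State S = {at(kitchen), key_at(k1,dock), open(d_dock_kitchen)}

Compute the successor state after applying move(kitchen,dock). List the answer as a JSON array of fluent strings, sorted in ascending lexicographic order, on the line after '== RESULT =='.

Compute (S \ del) ∪ add:
  pre ⊆ S: {at(kitchen), open(d_dock_kitchen)} ⊆ S  — applicable
  S \ del = {key_at(k1,dock), open(d_dock_kitchen)}
  ∪ add   = {at(dock), key_at(k1,dock), open(d_dock_kitchen)}

== RESULT ==
["at(dock)", "key_at(k1,dock)", "open(d_dock_kitchen)"]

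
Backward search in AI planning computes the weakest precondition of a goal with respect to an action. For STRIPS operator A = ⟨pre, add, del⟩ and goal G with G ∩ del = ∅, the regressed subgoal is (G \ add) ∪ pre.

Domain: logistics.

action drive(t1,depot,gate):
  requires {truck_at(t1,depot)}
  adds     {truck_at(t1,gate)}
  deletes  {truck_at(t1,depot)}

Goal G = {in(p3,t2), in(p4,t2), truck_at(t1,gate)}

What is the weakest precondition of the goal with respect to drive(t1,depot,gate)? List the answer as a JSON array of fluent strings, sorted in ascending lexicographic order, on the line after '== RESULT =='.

Compute (G \ add) ∪ pre:
  G ∩ del = {}  (empty — regression defined)
  G \ add = {in(p3,t2), in(p4,t2), truck_at(t1,gate)} \ {truck_at(t1,gate)} = {in(p3,t2), in(p4,t2)}
  ∪ pre   = {in(p3,t2), in(p4,t2)} ∪ {truck_at(t1,depot)}
          = {in(p3,t2), in(p4,t2), truck_at(t1,depot)}

== RESULT ==
["in(p3,t2)", "in(p4,t2)", "truck_at(t1,depot)"]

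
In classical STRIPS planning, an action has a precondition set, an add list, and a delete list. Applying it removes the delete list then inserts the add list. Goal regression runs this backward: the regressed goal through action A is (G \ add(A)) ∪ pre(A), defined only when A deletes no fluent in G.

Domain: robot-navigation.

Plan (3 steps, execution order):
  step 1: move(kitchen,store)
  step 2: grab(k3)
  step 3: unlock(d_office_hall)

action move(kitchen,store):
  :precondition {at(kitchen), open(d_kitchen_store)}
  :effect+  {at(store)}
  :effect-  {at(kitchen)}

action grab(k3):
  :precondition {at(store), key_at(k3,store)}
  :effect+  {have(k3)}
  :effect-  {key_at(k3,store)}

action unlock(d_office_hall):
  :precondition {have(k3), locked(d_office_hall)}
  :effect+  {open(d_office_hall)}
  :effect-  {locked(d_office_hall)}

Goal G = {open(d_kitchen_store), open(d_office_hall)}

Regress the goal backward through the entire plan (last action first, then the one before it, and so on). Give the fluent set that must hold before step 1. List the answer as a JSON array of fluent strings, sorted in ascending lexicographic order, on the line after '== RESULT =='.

Regress step by step:
  through step 3 (unlock(d_office_hall)): drop {open(d_office_hall)}, keep {open(d_kitchen_store)}, require {have(k3), locked(d_office_hall)}
    → {have(k3), locked(d_office_hall), open(d_kitchen_store)}
  through step 2 (grab(k3)): drop {have(k3)}, keep {locked(d_office_hall), open(d_kitchen_store)}, require {at(store), key_at(k3,store)}
    → {at(store), key_at(k3,store), locked(d_office_hall), open(d_kitchen_store)}
  through step 1 (move(kitchen,store)): drop {at(store)}, keep {key_at(k3,store), locked(d_office_hall), open(d_kitchen_store)}, require {at(kitchen), open(d_kitchen_store)}
    → {at(kitchen), key_at(k3,store), locked(d_office_hall), open(d_kitchen_store)}

== RESULT ==
["at(kitchen)", "key_at(k3,store)", "locked(d_office_hall)", "open(d_kitchen_store)"]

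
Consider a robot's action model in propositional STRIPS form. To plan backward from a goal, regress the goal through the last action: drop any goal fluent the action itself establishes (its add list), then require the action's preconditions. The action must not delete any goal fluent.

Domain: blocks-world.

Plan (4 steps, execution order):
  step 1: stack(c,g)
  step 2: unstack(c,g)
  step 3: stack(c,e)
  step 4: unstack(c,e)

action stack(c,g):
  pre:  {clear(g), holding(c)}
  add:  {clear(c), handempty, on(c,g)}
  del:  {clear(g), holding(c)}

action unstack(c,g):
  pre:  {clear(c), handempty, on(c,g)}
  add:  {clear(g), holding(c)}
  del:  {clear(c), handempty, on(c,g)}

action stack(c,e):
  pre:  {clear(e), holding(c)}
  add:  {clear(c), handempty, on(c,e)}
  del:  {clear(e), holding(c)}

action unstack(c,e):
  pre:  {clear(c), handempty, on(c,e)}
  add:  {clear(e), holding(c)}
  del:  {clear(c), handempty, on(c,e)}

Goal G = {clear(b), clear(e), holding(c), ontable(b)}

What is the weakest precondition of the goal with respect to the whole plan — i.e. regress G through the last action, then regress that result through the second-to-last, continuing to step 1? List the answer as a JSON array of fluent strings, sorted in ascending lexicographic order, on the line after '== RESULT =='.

Regress step by step:
  through step 4 (unstack(c,e)): drop {clear(e), holding(c)}, keep {clear(b), ontable(b)}, require {clear(c), handempty, on(c,e)}
    → {clear(b), clear(c), handempty, on(c,e), ontable(b)}
  through step 3 (stack(c,e)): drop {clear(c), handempty, on(c,e)}, keep {clear(b), ontable(b)}, require {clear(e), holding(c)}
    → {clear(b), clear(e), holding(c), ontable(b)}
  through step 2 (unstack(c,g)): drop {holding(c)}, keep {clear(b), clear(e), ontable(b)}, require {clear(c), handempty, on(c,g)}
    → {clear(b), clear(c), clear(e), handempty, on(c,g), ontable(b)}
  through step 1 (stack(c,g)): drop {clear(c), handempty, on(c,g)}, keep {clear(b), clear(e), ontable(b)}, require {clear(g), holding(c)}
    → {clear(b), clear(e), clear(g), holding(c), ontable(b)}

== RESULT ==
["clear(b)", "clear(e)", "clear(g)", "holding(c)", "ontable(b)"]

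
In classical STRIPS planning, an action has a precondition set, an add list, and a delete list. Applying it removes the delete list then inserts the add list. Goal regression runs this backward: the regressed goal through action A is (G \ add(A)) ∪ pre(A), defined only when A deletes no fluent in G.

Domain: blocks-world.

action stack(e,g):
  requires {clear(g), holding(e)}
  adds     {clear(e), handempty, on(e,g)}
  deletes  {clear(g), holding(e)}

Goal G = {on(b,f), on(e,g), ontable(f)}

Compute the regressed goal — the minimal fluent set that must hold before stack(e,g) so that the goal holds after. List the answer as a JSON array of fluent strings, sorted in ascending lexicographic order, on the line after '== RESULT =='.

Compute (G \ add) ∪ pre:
  G ∩ del = {}  (empty — regression defined)
  G \ add = {on(b,f), on(e,g), ontable(f)} \ {clear(e), handempty, on(e,g)} = {on(b,f), ontable(f)}
  ∪ pre   = {on(b,f), ontable(f)} ∪ {clear(g), holding(e)}
          = {clear(g), holding(e), on(b,f), ontable(f)}

== RESULT ==
["clear(g)", "holding(e)", "on(b,f)", "ontable(f)"]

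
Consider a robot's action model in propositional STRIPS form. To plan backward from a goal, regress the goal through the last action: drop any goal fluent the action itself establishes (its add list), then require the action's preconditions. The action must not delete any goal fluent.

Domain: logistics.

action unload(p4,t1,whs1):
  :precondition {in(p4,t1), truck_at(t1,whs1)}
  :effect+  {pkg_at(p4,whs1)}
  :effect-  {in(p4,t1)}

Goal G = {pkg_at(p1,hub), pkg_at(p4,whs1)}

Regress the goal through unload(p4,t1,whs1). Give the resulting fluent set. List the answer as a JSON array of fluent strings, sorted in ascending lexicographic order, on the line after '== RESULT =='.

Regress:
  G ∩ del = {}  (empty — regression defined)
  G \ add = {pkg_at(p1,hub), pkg_at(p4,whs1)} \ {pkg_at(p4,whs1)} = {pkg_at(p1,hub)}
  ∪ pre   = {pkg_at(p1,hub)} ∪ {in(p4,t1), truck_at(t1,whs1)}
          = {in(p4,t1), pkg_at(p1,hub), truck_at(t1,whs1)}

== RESULT ==
["in(p4,t1)", "pkg_at(p1,hub)", "truck_at(t1,whs1)"]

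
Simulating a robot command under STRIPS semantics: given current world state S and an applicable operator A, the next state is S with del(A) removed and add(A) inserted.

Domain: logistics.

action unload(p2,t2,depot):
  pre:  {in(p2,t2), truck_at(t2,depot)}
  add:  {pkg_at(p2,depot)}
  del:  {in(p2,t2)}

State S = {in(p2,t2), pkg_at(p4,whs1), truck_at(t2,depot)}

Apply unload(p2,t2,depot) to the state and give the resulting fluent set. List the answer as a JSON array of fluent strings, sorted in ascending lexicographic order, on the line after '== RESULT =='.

Compute (S \ del) ∪ add:
  pre ⊆ S: {in(p2,t2), truck_at(t2,depot)} ⊆ S  — applicable
  S \ del = {pkg_at(p4,whs1), truck_at(t2,depot)}
  ∪ add   = {pkg_at(p2,depot), pkg_at(p4,whs1), truck_at(t2,depot)}

== RESULT ==
["pkg_at(p2,depot)", "pkg_at(p4,whs1)", "truck_at(t2,depot)"]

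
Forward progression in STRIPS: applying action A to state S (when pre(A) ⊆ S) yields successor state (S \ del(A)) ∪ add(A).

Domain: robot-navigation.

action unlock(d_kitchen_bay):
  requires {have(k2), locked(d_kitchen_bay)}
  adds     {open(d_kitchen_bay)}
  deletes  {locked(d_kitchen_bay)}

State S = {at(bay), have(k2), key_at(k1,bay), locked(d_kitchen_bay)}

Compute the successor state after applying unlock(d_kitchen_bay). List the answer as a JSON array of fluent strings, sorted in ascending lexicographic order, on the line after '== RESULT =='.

Progress:
  pre ⊆ S: {have(k2), locked(d_kitchen_bay)} ⊆ S  — applicable
  S \ del = {at(bay), have(k2), key_at(k1,bay)}
  ∪ add   = {at(bay), have(k2), key_at(k1,bay), open(d_kitchen_bay)}

== RESULT ==
["at(bay)", "have(k2)", "key_at(k1,bay)", "open(d_kitchen_bay)"]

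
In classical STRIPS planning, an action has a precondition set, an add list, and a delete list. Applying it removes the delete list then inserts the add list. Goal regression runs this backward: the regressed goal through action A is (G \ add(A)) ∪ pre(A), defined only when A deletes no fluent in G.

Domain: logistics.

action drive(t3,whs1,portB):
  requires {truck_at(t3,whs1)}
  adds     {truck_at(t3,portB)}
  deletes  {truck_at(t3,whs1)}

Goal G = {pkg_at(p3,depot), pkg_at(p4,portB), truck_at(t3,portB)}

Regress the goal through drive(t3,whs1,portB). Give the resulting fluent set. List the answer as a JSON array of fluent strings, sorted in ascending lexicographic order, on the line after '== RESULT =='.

Compute (G \ add) ∪ pre:
  G ∩ del = {}  (empty — regression defined)
  G \ add = {pkg_at(p3,depot), pkg_at(p4,portB), truck_at(t3,portB)} \ {truck_at(t3,portB)} = {pkg_at(p3,depot), pkg_at(p4,portB)}
  ∪ pre   = {pkg_at(p3,depot), pkg_at(p4,portB)} ∪ {truck_at(t3,whs1)}
          = {pkg_at(p3,depot), pkg_at(p4,portB), truck_at(t3,whs1)}

== RESULT ==
["pkg_at(p3,depot)", "pkg_at(p4,portB)", "truck_at(t3,whs1)"]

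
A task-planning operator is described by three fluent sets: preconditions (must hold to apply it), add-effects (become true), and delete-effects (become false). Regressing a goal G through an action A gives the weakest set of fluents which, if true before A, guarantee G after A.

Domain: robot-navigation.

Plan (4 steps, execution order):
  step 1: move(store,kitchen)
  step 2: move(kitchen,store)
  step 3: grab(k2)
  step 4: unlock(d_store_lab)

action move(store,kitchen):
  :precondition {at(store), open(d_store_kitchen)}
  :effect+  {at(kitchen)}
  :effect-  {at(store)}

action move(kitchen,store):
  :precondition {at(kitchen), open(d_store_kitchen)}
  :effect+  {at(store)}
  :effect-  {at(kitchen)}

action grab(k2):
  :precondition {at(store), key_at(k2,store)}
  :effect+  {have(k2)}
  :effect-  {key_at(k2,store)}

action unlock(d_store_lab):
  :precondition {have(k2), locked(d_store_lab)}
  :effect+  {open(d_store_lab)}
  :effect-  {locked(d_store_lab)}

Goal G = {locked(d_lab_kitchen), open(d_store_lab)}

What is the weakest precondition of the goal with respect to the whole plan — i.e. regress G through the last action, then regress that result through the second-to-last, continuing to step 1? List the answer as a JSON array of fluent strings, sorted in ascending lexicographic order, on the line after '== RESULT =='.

Regress step by step:
  through step 4 (unlock(d_store_lab)): drop {open(d_store_lab)}, keep {locked(d_lab_kitchen)}, require {have(k2), locked(d_store_lab)}
    → {have(k2), locked(d_lab_kitchen), locked(d_store_lab)}
  through step 3 (grab(k2)): drop {have(k2)}, keep {locked(d_lab_kitchen), locked(d_store_lab)}, require {at(store), key_at(k2,store)}
    → {at(store), key_at(k2,store), locked(d_lab_kitchen), locked(d_store_lab)}
  through step 2 (move(kitchen,store)): drop {at(store)}, keep {key_at(k2,store), locked(d_lab_kitchen), locked(d_store_lab)}, require {at(kitchen), open(d_store_kitchen)}
    → {at(kitchen), key_at(k2,store), locked(d_lab_kitchen), locked(d_store_lab), open(d_store_kitchen)}
  through step 1 (move(store,kitchen)): drop {at(kitchen)}, keep {key_at(k2,store), locked(d_lab_kitchen), locked(d_store_lab), open(d_store_kitchen)}, require {at(store), open(d_store_kitchen)}
    → {at(store), key_at(k2,store), locked(d_lab_kitchen), locked(d_store_lab), open(d_store_kitchen)}

== RESULT ==
["at(store)", "key_at(k2,store)", "locked(d_lab_kitchen)", "locked(d_store_lab)", "open(d_store_kitchen)"]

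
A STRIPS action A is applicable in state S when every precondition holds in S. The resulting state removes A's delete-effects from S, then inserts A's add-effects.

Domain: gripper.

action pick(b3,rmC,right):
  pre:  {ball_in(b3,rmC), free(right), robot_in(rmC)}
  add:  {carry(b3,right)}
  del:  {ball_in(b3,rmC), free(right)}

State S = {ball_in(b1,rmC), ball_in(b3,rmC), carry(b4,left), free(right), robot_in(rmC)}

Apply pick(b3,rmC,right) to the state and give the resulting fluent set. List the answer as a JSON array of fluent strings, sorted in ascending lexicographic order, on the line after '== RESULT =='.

Progress:
  pre ⊆ S: {ball_in(b3,rmC), free(right), robot_in(rmC)} ⊆ S  — applicable
  S \ del = {ball_in(b1,rmC), carry(b4,left), robot_in(rmC)}
  ∪ add   = {ball_in(b1,rmC), carry(b3,right), carry(b4,left), robot_in(rmC)}

== RESULT ==
["ball_in(b1,rmC)", "carry(b3,right)", "carry(b4,left)", "robot_in(rmC)"]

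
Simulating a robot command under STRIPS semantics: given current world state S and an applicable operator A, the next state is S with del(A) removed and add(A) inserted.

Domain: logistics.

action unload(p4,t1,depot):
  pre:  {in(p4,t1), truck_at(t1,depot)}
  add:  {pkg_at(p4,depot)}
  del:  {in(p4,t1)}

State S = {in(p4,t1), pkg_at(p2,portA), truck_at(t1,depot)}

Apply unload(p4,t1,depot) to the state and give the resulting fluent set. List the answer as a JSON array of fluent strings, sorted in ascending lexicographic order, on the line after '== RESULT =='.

Compute (S \ del) ∪ add:
  pre ⊆ S: {in(p4,t1), truck_at(t1,depot)} ⊆ S  — applicable
  S \ del = {pkg_at(p2,portA), truck_at(t1,depot)}
  ∪ add   = {pkg_at(p2,portA), pkg_at(p4,depot), truck_at(t1,depot)}

== RESULT ==
["pkg_at(p2,portA)", "pkg_at(p4,depot)", "truck_at(t1,depot)"]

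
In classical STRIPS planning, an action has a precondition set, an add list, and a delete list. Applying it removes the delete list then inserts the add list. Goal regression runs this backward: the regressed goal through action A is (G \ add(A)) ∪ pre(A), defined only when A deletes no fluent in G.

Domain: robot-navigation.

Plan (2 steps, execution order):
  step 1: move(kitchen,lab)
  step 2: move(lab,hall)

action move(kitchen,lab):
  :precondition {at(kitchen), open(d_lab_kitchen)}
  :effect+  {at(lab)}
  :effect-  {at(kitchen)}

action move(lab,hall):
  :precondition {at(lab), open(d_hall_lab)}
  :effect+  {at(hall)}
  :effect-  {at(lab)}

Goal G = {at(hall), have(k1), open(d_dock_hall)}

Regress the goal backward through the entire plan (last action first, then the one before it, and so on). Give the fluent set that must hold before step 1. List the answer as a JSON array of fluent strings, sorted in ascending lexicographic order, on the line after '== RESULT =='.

Work backward from the goal:
  through step 2 (move(lab,hall)): drop {at(hall)}, keep {have(k1), open(d_dock_hall)}, require {at(lab), open(d_hall_lab)}
    → {at(lab), have(k1), open(d_dock_hall), open(d_hall_lab)}
  through step 1 (move(kitchen,lab)): drop {at(lab)}, keep {have(k1), open(d_dock_hall), open(d_hall_lab)}, require {at(kitchen), open(d_lab_kitchen)}
    → {at(kitchen), have(k1), open(d_dock_hall), open(d_hall_lab), open(d_lab_kitchen)}

== RESULT ==
["at(kitchen)", "have(k1)", "open(d_dock_hall)", "open(d_hall_lab)", "open(d_lab_kitchen)"]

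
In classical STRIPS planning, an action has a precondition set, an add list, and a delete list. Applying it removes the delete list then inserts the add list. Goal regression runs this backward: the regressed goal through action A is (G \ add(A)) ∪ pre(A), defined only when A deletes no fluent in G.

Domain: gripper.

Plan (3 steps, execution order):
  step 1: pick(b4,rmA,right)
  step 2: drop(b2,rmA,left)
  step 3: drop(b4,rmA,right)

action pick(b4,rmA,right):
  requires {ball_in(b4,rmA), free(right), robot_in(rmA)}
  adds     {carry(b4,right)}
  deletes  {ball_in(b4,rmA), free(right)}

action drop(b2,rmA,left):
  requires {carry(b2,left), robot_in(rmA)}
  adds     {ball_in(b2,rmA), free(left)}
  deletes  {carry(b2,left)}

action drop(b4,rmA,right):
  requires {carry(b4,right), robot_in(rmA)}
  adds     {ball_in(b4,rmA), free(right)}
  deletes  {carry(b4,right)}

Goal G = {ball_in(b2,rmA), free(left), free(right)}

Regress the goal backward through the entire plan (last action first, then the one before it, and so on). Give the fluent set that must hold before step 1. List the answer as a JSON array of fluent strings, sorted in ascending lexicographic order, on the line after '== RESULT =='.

Work backward from the goal:
  through step 3 (drop(b4,rmA,right)): drop {free(right)}, keep {ball_in(b2,rmA), free(left)}, require {carry(b4,right), robot_in(rmA)}
    → {ball_in(b2,rmA), carry(b4,right), free(left), robot_in(rmA)}
  through step 2 (drop(b2,rmA,left)): drop {ball_in(b2,rmA), free(left)}, keep {carry(b4,right), robot_in(rmA)}, require {carry(b2,left), robot_in(rmA)}
    → {carry(b2,left), carry(b4,right), robot_in(rmA)}
  through step 1 (pick(b4,rmA,right)): drop {carry(b4,right)}, keep {carry(b2,left), robot_in(rmA)}, require {ball_in(b4,rmA), free(right), robot_in(rmA)}
    → {ball_in(b4,rmA), carry(b2,left), free(right), robot_in(rmA)}

== RESULT ==
["ball_in(b4,rmA)", "carry(b2,left)", "free(right)", "robot_in(rmA)"]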